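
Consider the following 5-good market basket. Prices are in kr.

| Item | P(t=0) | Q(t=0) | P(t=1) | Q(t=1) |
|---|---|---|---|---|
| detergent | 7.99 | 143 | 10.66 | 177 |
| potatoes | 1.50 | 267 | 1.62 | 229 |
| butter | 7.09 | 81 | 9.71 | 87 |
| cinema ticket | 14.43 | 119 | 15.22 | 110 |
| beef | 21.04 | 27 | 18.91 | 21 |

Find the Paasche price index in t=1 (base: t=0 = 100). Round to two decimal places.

117.49

Paasche price index uses current-period quantities as weights.
ΣP(t=1)·Q(t=1) = 10.66×177 + 1.62×229 + 9.71×87 + 15.22×110 + 18.91×21 = 1886.82 + 370.98 + 844.77 + 1674.2 + 397.11 = 5173.88
ΣP(t=0)·Q(t=1) = 7.99×177 + 1.50×229 + 7.09×87 + 14.43×110 + 21.04×21 = 1414.23 + 343.5 + 616.83 + 1587.3 + 441.84 = 4403.7
Index = 5173.88 / 4403.7 × 100 = 117.4894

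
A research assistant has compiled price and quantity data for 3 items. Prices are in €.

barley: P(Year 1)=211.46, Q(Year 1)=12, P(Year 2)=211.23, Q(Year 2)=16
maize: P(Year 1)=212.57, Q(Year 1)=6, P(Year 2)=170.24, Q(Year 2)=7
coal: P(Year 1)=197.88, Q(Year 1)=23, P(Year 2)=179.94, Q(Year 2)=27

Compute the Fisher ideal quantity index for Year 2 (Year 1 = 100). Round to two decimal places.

122.33

Laspeyres component (base-period weights):
ΣP(Year 1)Q(Year 2) = 211.46×16 + 212.57×7 + 197.88×27 = 3383.36 + 1487.99 + 5342.76 = 10214.11
ΣP(Year 1)Q(Year 1) = 211.46×12 + 212.57×6 + 197.88×23 = 2537.52 + 1275.42 + 4551.24 = 8364.18
L = 10214.11 / 8364.18 × 100 = 122.1173
Paasche component (current-period weights):
ΣP(Year 2)Q(Year 2) = 211.23×16 + 170.24×7 + 179.94×27 = 3379.68 + 1191.68 + 4858.38 = 9429.74
ΣP(Year 2)Q(Year 1) = 211.23×12 + 170.24×6 + 179.94×23 = 2534.76 + 1021.44 + 4138.62 = 7694.82
P = 9429.74 / 7694.82 × 100 = 122.5466
Fisher = √(L × P) = √(122.1173 × 122.5466) = 122.3318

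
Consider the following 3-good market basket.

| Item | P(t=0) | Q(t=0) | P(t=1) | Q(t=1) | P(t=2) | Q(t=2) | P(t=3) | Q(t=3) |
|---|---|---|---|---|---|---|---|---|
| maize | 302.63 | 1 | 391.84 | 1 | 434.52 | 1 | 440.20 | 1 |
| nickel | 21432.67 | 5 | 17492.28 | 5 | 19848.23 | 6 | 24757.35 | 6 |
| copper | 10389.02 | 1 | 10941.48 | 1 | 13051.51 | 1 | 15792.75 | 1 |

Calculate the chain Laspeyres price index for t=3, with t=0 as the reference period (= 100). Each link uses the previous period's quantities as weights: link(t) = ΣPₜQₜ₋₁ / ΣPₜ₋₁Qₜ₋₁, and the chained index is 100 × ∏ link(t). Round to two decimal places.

Link t=0→t=1:
ΣP(t=1)Q(t=0) = 391.84×1 + 17492.28×5 + 10941.48×1 = 391.84 + 87461.4 + 10941.48 = 98794.72
ΣP(t=0)Q(t=0) = 302.63×1 + 21432.67×5 + 10389.02×1 = 302.63 + 107163.35 + 10389.02 = 117855
link = 98794.72/117855 = 0.838273
Link t=1→t=2:
ΣP(t=2)Q(t=1) = 434.52×1 + 19848.23×5 + 13051.51×1 = 434.52 + 99241.15 + 13051.51 = 112727.18
ΣP(t=1)Q(t=1) = 391.84×1 + 17492.28×5 + 10941.48×1 = 391.84 + 87461.4 + 10941.48 = 98794.72
link = 112727.18/98794.72 = 1.141024
Link t=2→t=3:
ΣP(t=3)Q(t=2) = 440.20×1 + 24757.35×6 + 15792.75×1 = 440.2 + 148544.1 + 15792.75 = 164777.05
ΣP(t=2)Q(t=2) = 434.52×1 + 19848.23×6 + 13051.51×1 = 434.52 + 119089.38 + 13051.51 = 132575.41
link = 164777.05/132575.41 = 1.242893
Chained index = 100 × 0.838273 × 1.141024 × 1.242893 = 118.8815

118.88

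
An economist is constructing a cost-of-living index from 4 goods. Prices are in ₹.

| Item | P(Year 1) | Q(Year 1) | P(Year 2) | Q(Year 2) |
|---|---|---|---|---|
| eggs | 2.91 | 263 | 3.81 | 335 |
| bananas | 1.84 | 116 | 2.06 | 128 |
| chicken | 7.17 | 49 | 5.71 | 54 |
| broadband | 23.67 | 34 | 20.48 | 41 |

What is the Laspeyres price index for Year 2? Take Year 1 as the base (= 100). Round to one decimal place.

103.9

Laspeyres price index uses base-period quantities as weights.
ΣP(Year 2)·Q(Year 1) = 3.81×263 + 2.06×116 + 5.71×49 + 20.48×34 = 1002.03 + 238.96 + 279.79 + 696.32 = 2217.1
ΣP(Year 1)·Q(Year 1) = 2.91×263 + 1.84×116 + 7.17×49 + 23.67×34 = 765.33 + 213.44 + 351.33 + 804.78 = 2134.88
Index = 2217.1 / 2134.88 × 100 = 103.8513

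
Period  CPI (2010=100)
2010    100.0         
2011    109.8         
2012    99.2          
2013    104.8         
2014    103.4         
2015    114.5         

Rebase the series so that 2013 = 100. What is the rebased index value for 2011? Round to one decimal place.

Rebased(2011) = 109.8 / 104.8 × 100 = 104.7710

104.8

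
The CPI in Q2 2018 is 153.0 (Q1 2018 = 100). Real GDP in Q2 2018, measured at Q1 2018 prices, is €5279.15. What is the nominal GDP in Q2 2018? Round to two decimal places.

Nominal = Real × (Index/100) = 5279.15 × (153.0/100)
        = 5279.15 × 1.530 = 8077.0995

8077.10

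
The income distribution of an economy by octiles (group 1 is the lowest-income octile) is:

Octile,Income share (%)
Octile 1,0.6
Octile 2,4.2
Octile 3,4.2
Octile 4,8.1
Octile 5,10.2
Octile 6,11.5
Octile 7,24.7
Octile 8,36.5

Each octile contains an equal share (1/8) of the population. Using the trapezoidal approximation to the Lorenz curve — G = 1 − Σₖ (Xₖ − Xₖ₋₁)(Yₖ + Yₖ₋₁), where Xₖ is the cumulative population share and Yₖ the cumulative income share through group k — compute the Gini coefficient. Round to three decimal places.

Cumulative income shares Yₖ: 0.0060, 0.0480, 0.0900, 0.1710, 0.2730, 0.3880, 0.6350, 1.0000
Σ (Xₖ−Xₖ₋₁)(Yₖ+Yₖ₋₁) = (1/8)(0.0060+0.0000) + (1/8)(0.0480+0.0060) + (1/8)(0.0900+0.0480) + (1/8)(0.1710+0.0900) + (1/8)(0.2730+0.1710) + (1/8)(0.3880+0.2730) + (1/8)(0.6350+0.3880) + (1/8)(1.0000+0.6350)
  = 0.0008 + 0.0067 + 0.0173 + 0.0326 + 0.0555 + 0.0826 + 0.1279 + 0.2044 = 0.5277
G = 1 − 0.5277 = 0.4723

0.472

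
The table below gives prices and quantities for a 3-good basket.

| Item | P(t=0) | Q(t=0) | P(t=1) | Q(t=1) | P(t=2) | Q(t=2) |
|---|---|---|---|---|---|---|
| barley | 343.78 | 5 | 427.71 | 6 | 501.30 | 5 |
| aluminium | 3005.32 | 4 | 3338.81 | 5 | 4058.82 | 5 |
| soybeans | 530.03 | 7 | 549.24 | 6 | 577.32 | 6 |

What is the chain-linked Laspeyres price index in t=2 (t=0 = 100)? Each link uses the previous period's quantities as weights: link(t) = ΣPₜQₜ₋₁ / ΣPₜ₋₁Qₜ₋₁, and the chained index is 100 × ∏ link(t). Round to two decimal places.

131.50

Link t=0→t=1:
ΣP(t=1)Q(t=0) = 427.71×5 + 3338.81×4 + 549.24×7 = 2138.55 + 13355.24 + 3844.68 = 19338.47
ΣP(t=0)Q(t=0) = 343.78×5 + 3005.32×4 + 530.03×7 = 1718.9 + 12021.28 + 3710.21 = 17450.39
link = 19338.47/17450.39 = 1.108197
Link t=1→t=2:
ΣP(t=2)Q(t=1) = 501.30×6 + 4058.82×5 + 577.32×6 = 3007.8 + 20294.1 + 3463.92 = 26765.82
ΣP(t=1)Q(t=1) = 427.71×6 + 3338.81×5 + 549.24×6 = 2566.26 + 16694.05 + 3295.44 = 22555.75
link = 26765.82/22555.75 = 1.186652
Chained index = 100 × 1.108197 × 1.186652 = 131.5044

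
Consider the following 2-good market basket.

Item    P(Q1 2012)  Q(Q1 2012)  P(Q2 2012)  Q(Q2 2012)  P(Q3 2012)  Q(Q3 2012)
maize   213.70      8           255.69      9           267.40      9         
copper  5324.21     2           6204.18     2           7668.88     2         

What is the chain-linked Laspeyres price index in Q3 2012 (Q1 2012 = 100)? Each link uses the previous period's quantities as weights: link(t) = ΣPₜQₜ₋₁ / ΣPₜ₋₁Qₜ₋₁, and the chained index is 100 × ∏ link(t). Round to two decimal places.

Link Q1 2012→Q2 2012:
ΣP(Q2 2012)Q(Q1 2012) = 255.69×8 + 6204.18×2 = 2045.52 + 12408.36 = 14453.88
ΣP(Q1 2012)Q(Q1 2012) = 213.70×8 + 5324.21×2 = 1709.6 + 10648.42 = 12358.02
link = 14453.88/12358.02 = 1.169595
Link Q2 2012→Q3 2012:
ΣP(Q3 2012)Q(Q2 2012) = 267.40×9 + 7668.88×2 = 2406.6 + 15337.76 = 17744.36
ΣP(Q2 2012)Q(Q2 2012) = 255.69×9 + 6204.18×2 = 2301.21 + 12408.36 = 14709.57
link = 17744.36/14709.57 = 1.206314
Chained index = 100 × 1.169595 × 1.206314 = 141.0899

141.09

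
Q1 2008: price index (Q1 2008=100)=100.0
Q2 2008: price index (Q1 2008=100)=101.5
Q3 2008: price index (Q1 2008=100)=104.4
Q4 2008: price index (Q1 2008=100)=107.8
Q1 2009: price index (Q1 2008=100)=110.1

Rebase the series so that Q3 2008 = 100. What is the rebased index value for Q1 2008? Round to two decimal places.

Rebased(Q1 2008) = 100.0 / 104.4 × 100 = 95.7854

95.79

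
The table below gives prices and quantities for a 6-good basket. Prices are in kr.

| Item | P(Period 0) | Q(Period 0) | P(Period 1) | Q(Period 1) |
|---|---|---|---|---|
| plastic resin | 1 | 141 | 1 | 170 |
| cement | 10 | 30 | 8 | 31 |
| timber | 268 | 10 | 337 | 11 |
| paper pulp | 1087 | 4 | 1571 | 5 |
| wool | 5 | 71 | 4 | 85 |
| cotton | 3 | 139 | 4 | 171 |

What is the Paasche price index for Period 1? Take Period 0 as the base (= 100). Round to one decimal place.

Paasche price index uses current-period quantities as weights.
ΣP(Period 1)·Q(Period 1) = 1×170 + 8×31 + 337×11 + 1571×5 + 4×85 + 4×171 = 170 + 248 + 3707 + 7855 + 340 + 684 = 13004
ΣP(Period 0)·Q(Period 1) = 1×170 + 10×31 + 268×11 + 1087×5 + 5×85 + 3×171 = 170 + 310 + 2948 + 5435 + 425 + 513 = 9801
Index = 13004 / 9801 × 100 = 132.6803

132.7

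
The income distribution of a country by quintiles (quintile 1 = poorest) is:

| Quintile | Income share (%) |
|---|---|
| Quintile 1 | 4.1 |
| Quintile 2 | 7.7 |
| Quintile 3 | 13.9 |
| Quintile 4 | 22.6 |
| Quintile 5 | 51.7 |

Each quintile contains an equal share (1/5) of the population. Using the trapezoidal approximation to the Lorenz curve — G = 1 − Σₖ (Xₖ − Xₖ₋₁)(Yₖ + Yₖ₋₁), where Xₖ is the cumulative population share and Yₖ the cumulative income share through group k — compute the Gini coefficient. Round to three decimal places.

0.440

Cumulative income shares Yₖ: 0.0410, 0.1180, 0.2570, 0.4830, 1.0000
Σ (Xₖ−Xₖ₋₁)(Yₖ+Yₖ₋₁) = (1/5)(0.0410+0.0000) + (1/5)(0.1180+0.0410) + (1/5)(0.2570+0.1180) + (1/5)(0.4830+0.2570) + (1/5)(1.0000+0.4830)
  = 0.0082 + 0.0318 + 0.0750 + 0.1480 + 0.2966 = 0.5596
G = 1 − 0.5596 = 0.4404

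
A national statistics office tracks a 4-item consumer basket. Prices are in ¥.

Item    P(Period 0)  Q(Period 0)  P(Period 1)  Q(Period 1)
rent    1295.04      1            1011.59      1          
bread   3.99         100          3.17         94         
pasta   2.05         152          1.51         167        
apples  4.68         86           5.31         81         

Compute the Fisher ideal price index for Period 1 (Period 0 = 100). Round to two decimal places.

83.48

Laspeyres component (base-period weights):
ΣP(Period 1)Q(Period 0) = 1011.59×1 + 3.17×100 + 1.51×152 + 5.31×86 = 1011.59 + 317 + 229.52 + 456.66 = 2014.77
ΣP(Period 0)Q(Period 0) = 1295.04×1 + 3.99×100 + 2.05×152 + 4.68×86 = 1295.04 + 399 + 311.6 + 402.48 = 2408.12
L = 2014.77 / 2408.12 × 100 = 83.6657
Paasche component (current-period weights):
ΣP(Period 1)Q(Period 1) = 1011.59×1 + 3.17×94 + 1.51×167 + 5.31×81 = 1011.59 + 297.98 + 252.17 + 430.11 = 1991.85
ΣP(Period 0)Q(Period 1) = 1295.04×1 + 3.99×94 + 2.05×167 + 4.68×81 = 1295.04 + 375.06 + 342.35 + 379.08 = 2391.53
P = 1991.85 / 2391.53 × 100 = 83.2877
Fisher = √(L × P) = √(83.6657 × 83.2877) = 83.4765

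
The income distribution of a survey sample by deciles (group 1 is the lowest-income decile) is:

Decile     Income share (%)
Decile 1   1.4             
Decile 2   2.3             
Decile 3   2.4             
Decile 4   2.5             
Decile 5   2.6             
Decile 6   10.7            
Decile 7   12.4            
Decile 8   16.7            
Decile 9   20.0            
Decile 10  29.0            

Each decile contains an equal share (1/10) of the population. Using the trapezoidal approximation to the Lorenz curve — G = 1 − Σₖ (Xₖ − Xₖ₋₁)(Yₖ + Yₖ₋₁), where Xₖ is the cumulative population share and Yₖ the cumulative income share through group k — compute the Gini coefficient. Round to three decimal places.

0.482

Cumulative income shares Yₖ: 0.0140, 0.0370, 0.0610, 0.0860, 0.1120, 0.2190, 0.3430, 0.5100, 0.7100, 1.0000
Σ (Xₖ−Xₖ₋₁)(Yₖ+Yₖ₋₁) = (1/10)(0.0140+0.0000) + (1/10)(0.0370+0.0140) + (1/10)(0.0610+0.0370) + (1/10)(0.0860+0.0610) + (1/10)(0.1120+0.0860) + (1/10)(0.2190+0.1120) + (1/10)(0.3430+0.2190) + (1/10)(0.5100+0.3430) + (1/10)(0.7100+0.5100) + (1/10)(1.0000+0.7100)
  = 0.0014 + 0.0051 + 0.0098 + 0.0147 + 0.0198 + 0.0331 + 0.0562 + 0.0853 + 0.1220 + 0.1710 = 0.5184
G = 1 − 0.5184 = 0.4816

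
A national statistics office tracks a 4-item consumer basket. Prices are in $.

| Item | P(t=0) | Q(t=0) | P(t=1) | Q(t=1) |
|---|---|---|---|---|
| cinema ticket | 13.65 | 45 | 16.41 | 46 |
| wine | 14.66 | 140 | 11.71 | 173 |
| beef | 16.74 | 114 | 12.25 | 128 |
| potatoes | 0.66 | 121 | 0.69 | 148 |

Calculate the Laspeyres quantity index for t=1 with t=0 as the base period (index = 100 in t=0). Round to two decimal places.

Laspeyres quantity index uses base-period prices as weights.
ΣP(t=0)·Q(t=1) = 13.65×46 + 14.66×173 + 16.74×128 + 0.66×148 = 627.9 + 2536.18 + 2142.72 + 97.68 = 5404.48
ΣP(t=0)·Q(t=0) = 13.65×45 + 14.66×140 + 16.74×114 + 0.66×121 = 614.25 + 2052.4 + 1908.36 + 79.86 = 4654.87
Index = 5404.48 / 4654.87 × 100 = 116.1038

116.10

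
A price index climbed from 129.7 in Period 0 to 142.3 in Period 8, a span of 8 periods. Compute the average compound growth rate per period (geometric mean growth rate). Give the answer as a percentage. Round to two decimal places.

1.17%

Growth factor = (142.3/129.7)^(1/8) = (1.097147)^(1/8) = 1.011657
Growth rate = 1.011657 − 1 = 0.011657 = 1.1657%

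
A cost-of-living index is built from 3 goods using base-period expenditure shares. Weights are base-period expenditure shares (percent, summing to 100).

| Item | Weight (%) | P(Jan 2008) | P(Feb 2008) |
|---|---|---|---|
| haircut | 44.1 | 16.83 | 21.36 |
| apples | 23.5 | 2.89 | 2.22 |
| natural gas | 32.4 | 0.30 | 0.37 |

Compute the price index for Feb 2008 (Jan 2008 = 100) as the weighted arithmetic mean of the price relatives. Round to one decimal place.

haircut: 44.1 × (21.36/16.83) = 44.1 × 1.269162 = 55.9701
apples: 23.5 × (2.22/2.89) = 23.5 × 0.768166 = 18.0519
natural gas: 32.4 × (0.37/0.30) = 32.4 × 1.233333 = 39.9600
Index = Σ wᵢ·(p₁ᵢ/p₀ᵢ) = 55.9701 + 18.0519 + 39.9600 = 113.9820

114.0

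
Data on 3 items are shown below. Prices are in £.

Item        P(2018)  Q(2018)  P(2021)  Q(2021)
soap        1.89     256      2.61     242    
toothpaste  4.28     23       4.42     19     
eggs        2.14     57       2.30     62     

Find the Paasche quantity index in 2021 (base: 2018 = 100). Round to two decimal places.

95.26

Paasche quantity index uses current-period prices as weights.
ΣP(2021)·Q(2021) = 2.61×242 + 4.42×19 + 2.30×62 = 631.62 + 83.98 + 142.6 = 858.2
ΣP(2021)·Q(2018) = 2.61×256 + 4.42×23 + 2.30×57 = 668.16 + 101.66 + 131.1 = 900.92
Index = 858.2 / 900.92 × 100 = 95.2582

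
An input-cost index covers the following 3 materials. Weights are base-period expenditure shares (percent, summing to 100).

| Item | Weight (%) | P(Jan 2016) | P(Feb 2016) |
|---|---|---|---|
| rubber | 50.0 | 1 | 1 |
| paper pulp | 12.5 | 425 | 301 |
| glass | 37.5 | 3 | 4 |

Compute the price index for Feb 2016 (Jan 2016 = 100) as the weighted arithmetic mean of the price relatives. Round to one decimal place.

108.9

rubber: 50.0 × (1/1) = 50.0 × 1.000000 = 50.0000
paper pulp: 12.5 × (301/425) = 12.5 × 0.708235 = 8.8529
glass: 37.5 × (4/3) = 37.5 × 1.333333 = 50.0000
Index = Σ wᵢ·(p₁ᵢ/p₀ᵢ) = 50.0000 + 8.8529 + 50.0000 = 108.8529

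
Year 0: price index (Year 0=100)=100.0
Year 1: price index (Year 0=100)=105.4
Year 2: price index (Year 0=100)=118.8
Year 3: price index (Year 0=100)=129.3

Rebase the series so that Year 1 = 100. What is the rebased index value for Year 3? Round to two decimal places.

Rebased(Year 3) = 129.3 / 105.4 × 100 = 122.6755

122.68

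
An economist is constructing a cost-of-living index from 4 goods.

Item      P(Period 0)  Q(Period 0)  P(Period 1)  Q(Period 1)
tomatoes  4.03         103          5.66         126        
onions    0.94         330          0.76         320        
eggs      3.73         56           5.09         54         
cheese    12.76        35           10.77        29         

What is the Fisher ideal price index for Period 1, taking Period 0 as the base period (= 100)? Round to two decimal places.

Laspeyres component (base-period weights):
ΣP(Period 1)Q(Period 0) = 5.66×103 + 0.76×330 + 5.09×56 + 10.77×35 = 582.98 + 250.8 + 285.04 + 376.95 = 1495.77
ΣP(Period 0)Q(Period 0) = 4.03×103 + 0.94×330 + 3.73×56 + 12.76×35 = 415.09 + 310.2 + 208.88 + 446.6 = 1380.77
L = 1495.77 / 1380.77 × 100 = 108.3287
Paasche component (current-period weights):
ΣP(Period 1)Q(Period 1) = 5.66×126 + 0.76×320 + 5.09×54 + 10.77×29 = 713.16 + 243.2 + 274.86 + 312.33 = 1543.55
ΣP(Period 0)Q(Period 1) = 4.03×126 + 0.94×320 + 3.73×54 + 12.76×29 = 507.78 + 300.8 + 201.42 + 370.04 = 1380.04
P = 1543.55 / 1380.04 × 100 = 111.8482
Fisher = √(L × P) = √(108.3287 × 111.8482) = 110.0744

110.07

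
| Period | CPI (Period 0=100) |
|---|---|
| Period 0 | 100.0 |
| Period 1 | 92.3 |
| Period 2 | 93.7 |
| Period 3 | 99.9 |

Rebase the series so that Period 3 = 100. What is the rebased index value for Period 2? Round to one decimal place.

Rebased(Period 2) = 93.7 / 99.9 × 100 = 93.7938

93.8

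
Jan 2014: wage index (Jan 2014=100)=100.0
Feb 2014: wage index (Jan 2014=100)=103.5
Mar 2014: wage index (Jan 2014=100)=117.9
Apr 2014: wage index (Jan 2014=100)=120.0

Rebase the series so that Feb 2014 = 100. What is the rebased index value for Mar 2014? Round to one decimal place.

Rebased(Mar 2014) = 117.9 / 103.5 × 100 = 113.9130

113.9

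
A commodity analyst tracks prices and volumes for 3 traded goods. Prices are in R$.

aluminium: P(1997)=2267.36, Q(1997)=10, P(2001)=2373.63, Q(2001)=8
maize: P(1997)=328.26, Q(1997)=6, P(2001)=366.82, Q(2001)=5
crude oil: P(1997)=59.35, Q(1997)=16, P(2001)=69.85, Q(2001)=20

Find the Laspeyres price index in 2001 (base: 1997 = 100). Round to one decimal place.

Laspeyres price index uses base-period quantities as weights.
ΣP(2001)·Q(1997) = 2373.63×10 + 366.82×6 + 69.85×16 = 23736.3 + 2200.92 + 1117.6 = 27054.82
ΣP(1997)·Q(1997) = 2267.36×10 + 328.26×6 + 59.35×16 = 22673.6 + 1969.56 + 949.6 = 25592.76
Index = 27054.82 / 25592.76 × 100 = 105.7128

105.7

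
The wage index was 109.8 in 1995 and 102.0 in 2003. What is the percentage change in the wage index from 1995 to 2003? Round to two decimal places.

-7.10%

Change = (102.0 − 109.8) / 109.8 × 100
       = -7.8 / 109.8 × 100 = -7.1038%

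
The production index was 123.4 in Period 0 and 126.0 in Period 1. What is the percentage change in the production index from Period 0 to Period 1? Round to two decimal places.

Change = (126.0 − 123.4) / 123.4 × 100
       = 2.6 / 123.4 × 100 = 2.1070%

2.11%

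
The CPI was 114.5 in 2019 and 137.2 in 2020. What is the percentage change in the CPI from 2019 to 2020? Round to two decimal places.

Change = (137.2 − 114.5) / 114.5 × 100
       = 22.7 / 114.5 × 100 = 19.8253%

19.83%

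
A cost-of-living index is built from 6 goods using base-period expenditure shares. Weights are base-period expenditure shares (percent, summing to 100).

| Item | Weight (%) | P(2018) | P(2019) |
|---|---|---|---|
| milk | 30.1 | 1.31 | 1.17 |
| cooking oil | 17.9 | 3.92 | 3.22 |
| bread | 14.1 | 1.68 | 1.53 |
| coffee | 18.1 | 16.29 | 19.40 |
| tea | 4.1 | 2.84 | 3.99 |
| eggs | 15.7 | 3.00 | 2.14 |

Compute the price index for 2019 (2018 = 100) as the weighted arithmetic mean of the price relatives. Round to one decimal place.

milk: 30.1 × (1.17/1.31) = 30.1 × 0.893130 = 26.8832
cooking oil: 17.9 × (3.22/3.92) = 17.9 × 0.821429 = 14.7036
bread: 14.1 × (1.53/1.68) = 14.1 × 0.910714 = 12.8411
coffee: 18.1 × (19.40/16.29) = 18.1 × 1.190915 = 21.5556
tea: 4.1 × (3.99/2.84) = 4.1 × 1.404930 = 5.7602
eggs: 15.7 × (2.14/3.00) = 15.7 × 0.713333 = 11.1993
Index = Σ wᵢ·(p₁ᵢ/p₀ᵢ) = 26.8832 + 14.7036 + 12.8411 + 21.5556 + 5.7602 + 11.1993 = 92.9429

92.9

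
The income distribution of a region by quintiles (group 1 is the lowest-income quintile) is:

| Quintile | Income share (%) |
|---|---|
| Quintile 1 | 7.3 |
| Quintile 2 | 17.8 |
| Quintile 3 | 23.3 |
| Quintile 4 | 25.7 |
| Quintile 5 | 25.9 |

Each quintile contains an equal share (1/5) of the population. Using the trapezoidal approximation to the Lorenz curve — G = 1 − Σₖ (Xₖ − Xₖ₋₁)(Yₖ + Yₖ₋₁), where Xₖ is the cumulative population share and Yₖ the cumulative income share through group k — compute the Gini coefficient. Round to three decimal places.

0.180

Cumulative income shares Yₖ: 0.0730, 0.2510, 0.4840, 0.7410, 1.0000
Σ (Xₖ−Xₖ₋₁)(Yₖ+Yₖ₋₁) = (1/5)(0.0730+0.0000) + (1/5)(0.2510+0.0730) + (1/5)(0.4840+0.2510) + (1/5)(0.7410+0.4840) + (1/5)(1.0000+0.7410)
  = 0.0146 + 0.0648 + 0.1470 + 0.2450 + 0.3482 = 0.8196
G = 1 − 0.8196 = 0.1804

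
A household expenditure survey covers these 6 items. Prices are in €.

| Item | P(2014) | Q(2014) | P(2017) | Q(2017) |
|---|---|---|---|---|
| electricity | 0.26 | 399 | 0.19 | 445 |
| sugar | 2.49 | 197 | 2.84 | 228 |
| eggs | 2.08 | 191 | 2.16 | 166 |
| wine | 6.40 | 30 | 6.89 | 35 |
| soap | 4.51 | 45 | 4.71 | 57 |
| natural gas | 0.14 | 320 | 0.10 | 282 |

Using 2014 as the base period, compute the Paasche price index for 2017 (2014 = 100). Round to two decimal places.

Paasche price index uses current-period quantities as weights.
ΣP(2017)·Q(2017) = 0.19×445 + 2.84×228 + 2.16×166 + 6.89×35 + 4.71×57 + 0.10×282 = 84.55 + 647.52 + 358.56 + 241.15 + 268.47 + 28.2 = 1628.45
ΣP(2014)·Q(2017) = 0.26×445 + 2.49×228 + 2.08×166 + 6.40×35 + 4.51×57 + 0.14×282 = 115.7 + 567.72 + 345.28 + 224 + 257.07 + 39.48 = 1549.25
Index = 1628.45 / 1549.25 × 100 = 105.1122

105.11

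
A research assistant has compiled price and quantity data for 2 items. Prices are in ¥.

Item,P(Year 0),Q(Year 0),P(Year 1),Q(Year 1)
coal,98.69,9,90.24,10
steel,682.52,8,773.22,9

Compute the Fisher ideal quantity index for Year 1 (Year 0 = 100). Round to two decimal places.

Laspeyres component (base-period weights):
ΣP(Year 0)Q(Year 1) = 98.69×10 + 682.52×9 = 986.9 + 6142.68 = 7129.58
ΣP(Year 0)Q(Year 0) = 98.69×9 + 682.52×8 = 888.21 + 5460.16 = 6348.37
L = 7129.58 / 6348.37 × 100 = 112.3057
Paasche component (current-period weights):
ΣP(Year 1)Q(Year 1) = 90.24×10 + 773.22×9 = 902.4 + 6958.98 = 7861.38
ΣP(Year 1)Q(Year 0) = 90.24×9 + 773.22×8 = 812.16 + 6185.76 = 6997.92
P = 7861.38 / 6997.92 × 100 = 112.3388
Fisher = √(L × P) = √(112.3057 × 112.3388) = 112.3222

112.32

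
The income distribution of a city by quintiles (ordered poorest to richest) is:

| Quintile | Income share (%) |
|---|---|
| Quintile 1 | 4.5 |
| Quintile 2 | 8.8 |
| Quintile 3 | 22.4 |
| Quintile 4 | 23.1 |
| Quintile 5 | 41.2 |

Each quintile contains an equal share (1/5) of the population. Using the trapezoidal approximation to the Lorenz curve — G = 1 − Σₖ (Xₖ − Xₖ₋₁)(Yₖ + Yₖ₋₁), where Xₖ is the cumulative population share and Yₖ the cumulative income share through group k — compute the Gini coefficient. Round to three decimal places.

0.351

Cumulative income shares Yₖ: 0.0450, 0.1330, 0.3570, 0.5880, 1.0000
Σ (Xₖ−Xₖ₋₁)(Yₖ+Yₖ₋₁) = (1/5)(0.0450+0.0000) + (1/5)(0.1330+0.0450) + (1/5)(0.3570+0.1330) + (1/5)(0.5880+0.3570) + (1/5)(1.0000+0.5880)
  = 0.0090 + 0.0356 + 0.0980 + 0.1890 + 0.3176 = 0.6492
G = 1 − 0.6492 = 0.3508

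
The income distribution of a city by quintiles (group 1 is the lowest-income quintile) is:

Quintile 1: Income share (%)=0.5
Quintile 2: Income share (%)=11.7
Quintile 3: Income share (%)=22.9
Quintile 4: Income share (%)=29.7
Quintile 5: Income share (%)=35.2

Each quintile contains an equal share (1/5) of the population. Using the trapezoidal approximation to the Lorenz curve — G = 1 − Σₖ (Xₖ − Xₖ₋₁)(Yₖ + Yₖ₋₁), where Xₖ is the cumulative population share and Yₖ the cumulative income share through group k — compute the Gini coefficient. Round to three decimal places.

Cumulative income shares Yₖ: 0.0050, 0.1220, 0.3510, 0.6480, 1.0000
Σ (Xₖ−Xₖ₋₁)(Yₖ+Yₖ₋₁) = (1/5)(0.0050+0.0000) + (1/5)(0.1220+0.0050) + (1/5)(0.3510+0.1220) + (1/5)(0.6480+0.3510) + (1/5)(1.0000+0.6480)
  = 0.0010 + 0.0254 + 0.0946 + 0.1998 + 0.3296 = 0.6504
G = 1 − 0.6504 = 0.3496

0.350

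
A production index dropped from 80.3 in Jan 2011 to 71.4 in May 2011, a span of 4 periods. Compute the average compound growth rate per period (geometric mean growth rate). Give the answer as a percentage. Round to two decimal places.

-2.89%

Growth factor = (71.4/80.3)^(1/4) = (0.889166)^(1/4) = 0.971059
Growth rate = 0.971059 − 1 = -0.028941 = -2.8941%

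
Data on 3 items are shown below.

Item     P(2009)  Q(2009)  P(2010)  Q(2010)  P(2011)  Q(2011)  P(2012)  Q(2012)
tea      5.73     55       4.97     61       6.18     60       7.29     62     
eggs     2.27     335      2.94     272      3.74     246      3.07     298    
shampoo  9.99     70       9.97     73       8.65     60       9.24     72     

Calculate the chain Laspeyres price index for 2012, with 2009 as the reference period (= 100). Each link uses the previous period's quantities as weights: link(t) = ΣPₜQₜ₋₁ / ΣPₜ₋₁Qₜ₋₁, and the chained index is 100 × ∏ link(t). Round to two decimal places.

117.72

Link 2009→2010:
ΣP(2010)Q(2009) = 4.97×55 + 2.94×335 + 9.97×70 = 273.35 + 984.9 + 697.9 = 1956.15
ΣP(2009)Q(2009) = 5.73×55 + 2.27×335 + 9.99×70 = 315.15 + 760.45 + 699.3 = 1774.9
link = 1956.15/1774.9 = 1.102118
Link 2010→2011:
ΣP(2011)Q(2010) = 6.18×61 + 3.74×272 + 8.65×73 = 376.98 + 1017.28 + 631.45 = 2025.71
ΣP(2010)Q(2010) = 4.97×61 + 2.94×272 + 9.97×73 = 303.17 + 799.68 + 727.81 = 1830.66
link = 2025.71/1830.66 = 1.106546
Link 2011→2012:
ΣP(2012)Q(2011) = 7.29×60 + 3.07×246 + 9.24×60 = 437.4 + 755.22 + 554.4 = 1747.02
ΣP(2011)Q(2011) = 6.18×60 + 3.74×246 + 8.65×60 = 370.8 + 920.04 + 519 = 1809.84
link = 1747.02/1809.84 = 0.965290
Chained index = 100 × 1.102118 × 1.106546 × 0.965290 = 117.7214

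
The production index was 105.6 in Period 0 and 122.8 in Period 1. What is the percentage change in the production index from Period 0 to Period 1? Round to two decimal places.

Change = (122.8 − 105.6) / 105.6 × 100
       = 17.2 / 105.6 × 100 = 16.2879%

16.29%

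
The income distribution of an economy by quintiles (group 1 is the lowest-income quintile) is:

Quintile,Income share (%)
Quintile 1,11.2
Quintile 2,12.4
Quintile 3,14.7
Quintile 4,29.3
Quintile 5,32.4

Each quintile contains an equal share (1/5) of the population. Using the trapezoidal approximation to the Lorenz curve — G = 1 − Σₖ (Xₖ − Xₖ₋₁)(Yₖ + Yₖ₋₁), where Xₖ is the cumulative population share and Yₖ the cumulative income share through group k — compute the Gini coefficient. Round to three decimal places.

0.237

Cumulative income shares Yₖ: 0.1120, 0.2360, 0.3830, 0.6760, 1.0000
Σ (Xₖ−Xₖ₋₁)(Yₖ+Yₖ₋₁) = (1/5)(0.1120+0.0000) + (1/5)(0.2360+0.1120) + (1/5)(0.3830+0.2360) + (1/5)(0.6760+0.3830) + (1/5)(1.0000+0.6760)
  = 0.0224 + 0.0696 + 0.1238 + 0.2118 + 0.3352 = 0.7628
G = 1 − 0.7628 = 0.2372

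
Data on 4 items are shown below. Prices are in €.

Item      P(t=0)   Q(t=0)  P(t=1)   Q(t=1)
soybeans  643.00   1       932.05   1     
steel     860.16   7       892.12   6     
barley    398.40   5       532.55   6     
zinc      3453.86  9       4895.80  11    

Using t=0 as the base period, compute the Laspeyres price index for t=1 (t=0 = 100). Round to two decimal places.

135.63

Laspeyres price index uses base-period quantities as weights.
ΣP(t=1)·Q(t=0) = 932.05×1 + 892.12×7 + 532.55×5 + 4895.80×9 = 932.05 + 6244.84 + 2662.75 + 44062.2 = 53901.84
ΣP(t=0)·Q(t=0) = 643.00×1 + 860.16×7 + 398.40×5 + 3453.86×9 = 643 + 6021.12 + 1992 + 31084.74 = 39740.86
Index = 53901.84 / 39740.86 × 100 = 135.6333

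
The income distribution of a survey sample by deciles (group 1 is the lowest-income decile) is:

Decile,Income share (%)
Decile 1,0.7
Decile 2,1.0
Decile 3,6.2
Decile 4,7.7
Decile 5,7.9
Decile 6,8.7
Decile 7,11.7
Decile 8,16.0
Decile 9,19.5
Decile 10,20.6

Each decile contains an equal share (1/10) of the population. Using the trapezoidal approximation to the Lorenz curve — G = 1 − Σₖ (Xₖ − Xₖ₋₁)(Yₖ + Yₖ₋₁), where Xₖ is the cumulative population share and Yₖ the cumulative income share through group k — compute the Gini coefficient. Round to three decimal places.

Cumulative income shares Yₖ: 0.0070, 0.0170, 0.0790, 0.1560, 0.2350, 0.3220, 0.4390, 0.5990, 0.7940, 1.0000
Σ (Xₖ−Xₖ₋₁)(Yₖ+Yₖ₋₁) = (1/10)(0.0070+0.0000) + (1/10)(0.0170+0.0070) + (1/10)(0.0790+0.0170) + (1/10)(0.1560+0.0790) + (1/10)(0.2350+0.1560) + (1/10)(0.3220+0.2350) + (1/10)(0.4390+0.3220) + (1/10)(0.5990+0.4390) + (1/10)(0.7940+0.5990) + (1/10)(1.0000+0.7940)
  = 0.0007 + 0.0024 + 0.0096 + 0.0235 + 0.0391 + 0.0557 + 0.0761 + 0.1038 + 0.1393 + 0.1794 = 0.6296
G = 1 − 0.6296 = 0.3704

0.370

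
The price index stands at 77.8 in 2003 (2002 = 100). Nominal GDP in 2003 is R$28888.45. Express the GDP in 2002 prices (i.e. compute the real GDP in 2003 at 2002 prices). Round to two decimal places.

37131.68

Real = Nominal ÷ (Index/100) = 28888.45 ÷ (77.8/100)
     = 28888.45 ÷ 0.778 = 37131.6838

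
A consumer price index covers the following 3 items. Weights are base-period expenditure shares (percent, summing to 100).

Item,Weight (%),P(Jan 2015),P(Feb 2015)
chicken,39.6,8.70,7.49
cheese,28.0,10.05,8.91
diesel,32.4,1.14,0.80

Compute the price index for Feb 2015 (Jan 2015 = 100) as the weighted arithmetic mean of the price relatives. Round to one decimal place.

81.7

chicken: 39.6 × (7.49/8.70) = 39.6 × 0.860920 = 34.0924
cheese: 28.0 × (8.91/10.05) = 28.0 × 0.886567 = 24.8239
diesel: 32.4 × (0.80/1.14) = 32.4 × 0.701754 = 22.7368
Index = Σ wᵢ·(p₁ᵢ/p₀ᵢ) = 34.0924 + 24.8239 + 22.7368 = 81.6531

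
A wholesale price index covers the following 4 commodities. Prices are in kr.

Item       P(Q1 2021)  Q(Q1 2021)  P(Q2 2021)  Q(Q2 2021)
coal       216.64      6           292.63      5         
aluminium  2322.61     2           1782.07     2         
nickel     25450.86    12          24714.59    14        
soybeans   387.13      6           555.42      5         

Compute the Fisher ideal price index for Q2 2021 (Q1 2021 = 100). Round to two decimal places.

Laspeyres component (base-period weights):
ΣP(Q2 2021)Q(Q1 2021) = 292.63×6 + 1782.07×2 + 24714.59×12 + 555.42×6 = 1755.78 + 3564.14 + 296575.08 + 3332.52 = 305227.52
ΣP(Q1 2021)Q(Q1 2021) = 216.64×6 + 2322.61×2 + 25450.86×12 + 387.13×6 = 1299.84 + 4645.22 + 305410.32 + 2322.78 = 313678.16
L = 305227.52 / 313678.16 × 100 = 97.3060
Paasche component (current-period weights):
ΣP(Q2 2021)Q(Q2 2021) = 292.63×5 + 1782.07×2 + 24714.59×14 + 555.42×5 = 1463.15 + 3564.14 + 346004.26 + 2777.1 = 353808.65
ΣP(Q1 2021)Q(Q2 2021) = 216.64×5 + 2322.61×2 + 25450.86×14 + 387.13×5 = 1083.2 + 4645.22 + 356312.04 + 1935.65 = 363976.11
P = 353808.65 / 363976.11 × 100 = 97.2066
Fisher = √(L × P) = √(97.3060 × 97.2066) = 97.2562

97.26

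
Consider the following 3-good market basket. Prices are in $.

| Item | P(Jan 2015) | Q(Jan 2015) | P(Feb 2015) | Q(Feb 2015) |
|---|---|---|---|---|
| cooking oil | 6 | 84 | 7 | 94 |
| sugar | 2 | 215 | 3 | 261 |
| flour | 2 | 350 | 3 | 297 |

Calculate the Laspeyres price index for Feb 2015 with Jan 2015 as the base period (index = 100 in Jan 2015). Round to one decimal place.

Laspeyres price index uses base-period quantities as weights.
ΣP(Feb 2015)·Q(Jan 2015) = 7×84 + 3×215 + 3×350 = 588 + 645 + 1050 = 2283
ΣP(Jan 2015)·Q(Jan 2015) = 6×84 + 2×215 + 2×350 = 504 + 430 + 700 = 1634
Index = 2283 / 1634 × 100 = 139.7185

139.7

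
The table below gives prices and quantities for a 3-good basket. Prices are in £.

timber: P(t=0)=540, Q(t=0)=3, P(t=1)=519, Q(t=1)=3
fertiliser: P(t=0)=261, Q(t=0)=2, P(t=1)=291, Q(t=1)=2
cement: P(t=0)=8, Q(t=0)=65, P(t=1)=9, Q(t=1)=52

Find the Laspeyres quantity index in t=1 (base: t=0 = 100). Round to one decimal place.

96.1

Laspeyres quantity index uses base-period prices as weights.
ΣP(t=0)·Q(t=1) = 540×3 + 261×2 + 8×52 = 1620 + 522 + 416 = 2558
ΣP(t=0)·Q(t=0) = 540×3 + 261×2 + 8×65 = 1620 + 522 + 520 = 2662
Index = 2558 / 2662 × 100 = 96.0932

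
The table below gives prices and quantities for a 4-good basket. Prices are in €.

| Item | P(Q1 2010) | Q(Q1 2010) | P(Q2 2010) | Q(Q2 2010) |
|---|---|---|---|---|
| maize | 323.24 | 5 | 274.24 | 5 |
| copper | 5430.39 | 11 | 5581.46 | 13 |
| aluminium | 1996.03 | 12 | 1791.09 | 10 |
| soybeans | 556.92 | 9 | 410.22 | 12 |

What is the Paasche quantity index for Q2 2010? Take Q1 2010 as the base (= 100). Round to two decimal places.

110.02

Paasche quantity index uses current-period prices as weights.
ΣP(Q2 2010)·Q(Q2 2010) = 274.24×5 + 5581.46×13 + 1791.09×10 + 410.22×12 = 1371.2 + 72558.98 + 17910.9 + 4922.64 = 96763.72
ΣP(Q2 2010)·Q(Q1 2010) = 274.24×5 + 5581.46×11 + 1791.09×12 + 410.22×9 = 1371.2 + 61396.06 + 21493.08 + 3691.98 = 87952.32
Index = 96763.72 / 87952.32 × 100 = 110.0184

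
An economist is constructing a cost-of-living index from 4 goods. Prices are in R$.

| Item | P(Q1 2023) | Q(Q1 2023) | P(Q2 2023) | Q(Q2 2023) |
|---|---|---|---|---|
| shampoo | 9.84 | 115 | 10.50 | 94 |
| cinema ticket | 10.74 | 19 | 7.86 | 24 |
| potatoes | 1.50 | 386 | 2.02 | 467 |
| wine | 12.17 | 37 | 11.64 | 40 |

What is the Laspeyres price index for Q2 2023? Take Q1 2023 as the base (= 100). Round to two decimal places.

Laspeyres price index uses base-period quantities as weights.
ΣP(Q2 2023)·Q(Q1 2023) = 10.50×115 + 7.86×19 + 2.02×386 + 11.64×37 = 1207.5 + 149.34 + 779.72 + 430.68 = 2567.24
ΣP(Q1 2023)·Q(Q1 2023) = 9.84×115 + 10.74×19 + 1.50×386 + 12.17×37 = 1131.6 + 204.06 + 579 + 450.29 = 2364.95
Index = 2567.24 / 2364.95 × 100 = 108.5537

108.55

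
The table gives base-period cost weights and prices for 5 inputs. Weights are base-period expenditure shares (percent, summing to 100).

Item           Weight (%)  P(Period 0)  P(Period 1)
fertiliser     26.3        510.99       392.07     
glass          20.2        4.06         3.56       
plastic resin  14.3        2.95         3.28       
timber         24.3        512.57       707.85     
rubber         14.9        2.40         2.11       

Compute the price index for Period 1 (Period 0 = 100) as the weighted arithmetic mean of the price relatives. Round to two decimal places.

100.45

fertiliser: 26.3 × (392.07/510.99) = 26.3 × 0.767275 = 20.1793
glass: 20.2 × (3.56/4.06) = 20.2 × 0.876847 = 17.7123
plastic resin: 14.3 × (3.28/2.95) = 14.3 × 1.111864 = 15.8997
timber: 24.3 × (707.85/512.57) = 24.3 × 1.380982 = 33.5579
rubber: 14.9 × (2.11/2.40) = 14.9 × 0.879167 = 13.0996
Index = Σ wᵢ·(p₁ᵢ/p₀ᵢ) = 20.1793 + 17.7123 + 15.8997 + 33.5579 + 13.0996 = 100.4488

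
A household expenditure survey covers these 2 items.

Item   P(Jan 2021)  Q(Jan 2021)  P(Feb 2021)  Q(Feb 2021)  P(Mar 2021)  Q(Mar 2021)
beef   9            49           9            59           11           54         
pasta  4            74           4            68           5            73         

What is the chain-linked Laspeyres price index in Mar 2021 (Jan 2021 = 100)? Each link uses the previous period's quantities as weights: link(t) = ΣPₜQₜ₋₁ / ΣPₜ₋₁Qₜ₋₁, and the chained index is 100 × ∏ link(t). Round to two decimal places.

Link Jan 2021→Feb 2021:
ΣP(Feb 2021)Q(Jan 2021) = 9×49 + 4×74 = 441 + 296 = 737
ΣP(Jan 2021)Q(Jan 2021) = 9×49 + 4×74 = 441 + 296 = 737
link = 737/737 = 1.000000
Link Feb 2021→Mar 2021:
ΣP(Mar 2021)Q(Feb 2021) = 11×59 + 5×68 = 649 + 340 = 989
ΣP(Feb 2021)Q(Feb 2021) = 9×59 + 4×68 = 531 + 272 = 803
link = 989/803 = 1.231631
Chained index = 100 × 1.000000 × 1.231631 = 123.1631

123.16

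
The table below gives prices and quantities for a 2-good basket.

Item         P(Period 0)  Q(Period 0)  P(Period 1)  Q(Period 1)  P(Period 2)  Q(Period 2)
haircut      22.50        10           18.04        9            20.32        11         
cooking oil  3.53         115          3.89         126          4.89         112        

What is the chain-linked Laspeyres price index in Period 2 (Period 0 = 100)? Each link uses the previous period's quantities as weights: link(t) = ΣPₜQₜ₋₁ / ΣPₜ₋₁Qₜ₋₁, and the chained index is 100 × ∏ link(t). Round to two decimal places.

Link Period 0→Period 1:
ΣP(Period 1)Q(Period 0) = 18.04×10 + 3.89×115 = 180.4 + 447.35 = 627.75
ΣP(Period 0)Q(Period 0) = 22.50×10 + 3.53×115 = 225 + 405.95 = 630.95
link = 627.75/630.95 = 0.994928
Link Period 1→Period 2:
ΣP(Period 2)Q(Period 1) = 20.32×9 + 4.89×126 = 182.88 + 616.14 = 799.02
ΣP(Period 1)Q(Period 1) = 18.04×9 + 3.89×126 = 162.36 + 490.14 = 652.5
link = 799.02/652.5 = 1.224552
Chained index = 100 × 0.994928 × 1.224552 = 121.8341

121.83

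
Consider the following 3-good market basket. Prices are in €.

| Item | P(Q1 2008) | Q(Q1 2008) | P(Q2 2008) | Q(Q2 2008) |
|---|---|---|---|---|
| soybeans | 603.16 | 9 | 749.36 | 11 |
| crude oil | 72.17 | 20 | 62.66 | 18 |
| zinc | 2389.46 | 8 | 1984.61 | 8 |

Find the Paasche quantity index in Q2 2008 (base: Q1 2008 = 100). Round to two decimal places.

Paasche quantity index uses current-period prices as weights.
ΣP(Q2 2008)·Q(Q2 2008) = 749.36×11 + 62.66×18 + 1984.61×8 = 8242.96 + 1127.88 + 15876.88 = 25247.72
ΣP(Q2 2008)·Q(Q1 2008) = 749.36×9 + 62.66×20 + 1984.61×8 = 6744.24 + 1253.2 + 15876.88 = 23874.32
Index = 25247.72 / 23874.32 × 100 = 105.7526

105.75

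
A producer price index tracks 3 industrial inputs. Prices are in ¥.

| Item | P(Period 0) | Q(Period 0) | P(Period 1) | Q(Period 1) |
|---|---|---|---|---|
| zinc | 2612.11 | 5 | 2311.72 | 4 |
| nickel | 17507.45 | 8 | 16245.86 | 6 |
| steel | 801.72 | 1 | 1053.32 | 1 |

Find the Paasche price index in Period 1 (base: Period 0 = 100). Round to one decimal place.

92.7

Paasche price index uses current-period quantities as weights.
ΣP(Period 1)·Q(Period 1) = 2311.72×4 + 16245.86×6 + 1053.32×1 = 9246.88 + 97475.16 + 1053.32 = 107775.36
ΣP(Period 0)·Q(Period 1) = 2612.11×4 + 17507.45×6 + 801.72×1 = 10448.44 + 105044.7 + 801.72 = 116294.86
Index = 107775.36 / 116294.86 × 100 = 92.6742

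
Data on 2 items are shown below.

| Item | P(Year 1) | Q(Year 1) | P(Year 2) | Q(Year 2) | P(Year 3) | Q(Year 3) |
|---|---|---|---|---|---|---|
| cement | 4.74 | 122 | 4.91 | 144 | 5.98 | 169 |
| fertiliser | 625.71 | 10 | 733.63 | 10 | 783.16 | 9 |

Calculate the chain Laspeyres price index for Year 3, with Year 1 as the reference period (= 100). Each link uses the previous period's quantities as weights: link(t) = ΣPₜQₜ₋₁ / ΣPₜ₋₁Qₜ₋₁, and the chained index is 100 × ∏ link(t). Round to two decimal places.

Link Year 1→Year 2:
ΣP(Year 2)Q(Year 1) = 4.91×122 + 733.63×10 = 599.02 + 7336.3 = 7935.32
ΣP(Year 1)Q(Year 1) = 4.74×122 + 625.71×10 = 578.28 + 6257.1 = 6835.38
link = 7935.32/6835.38 = 1.160919
Link Year 2→Year 3:
ΣP(Year 3)Q(Year 2) = 5.98×144 + 783.16×10 = 861.12 + 7831.6 = 8692.72
ΣP(Year 2)Q(Year 2) = 4.91×144 + 733.63×10 = 707.04 + 7336.3 = 8043.34
link = 8692.72/8043.34 = 1.080735
Chained index = 100 × 1.160919 × 1.080735 = 125.4646

125.46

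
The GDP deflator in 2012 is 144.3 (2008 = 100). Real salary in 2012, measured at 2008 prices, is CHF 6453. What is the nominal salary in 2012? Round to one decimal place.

9311.7

Nominal = Real × (Index/100) = 6453 × (144.3/100)
        = 6453 × 1.443 = 9311.6790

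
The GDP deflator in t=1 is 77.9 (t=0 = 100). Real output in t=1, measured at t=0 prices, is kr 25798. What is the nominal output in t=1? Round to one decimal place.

20096.6

Nominal = Real × (Index/100) = 25798 × (77.9/100)
        = 25798 × 0.779 = 20096.6420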